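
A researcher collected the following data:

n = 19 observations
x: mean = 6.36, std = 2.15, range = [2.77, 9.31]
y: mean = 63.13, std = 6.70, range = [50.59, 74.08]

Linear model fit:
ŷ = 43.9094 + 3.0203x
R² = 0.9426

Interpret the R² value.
R² = 0.9426 means 94.26% of the variation in y is explained by the linear relationship with x. This indicates a strong fit.

R² (coefficient of determination) measures the proportion of variance in y explained by the regression model.

Here R² = 0.9426:
- Explained: 94.26% of the variation in y
- Unexplained (residual): 100% − 94.26% = 5.74%
- Rule of thumb (below 0.3 weak; 0.3 to below 0.7 moderate; 0.7 and above strong) → strong

Calculation: R² = 1 − (SS_res / SS_tot), where SS_res is the sum of squared residuals and SS_tot the total sum of squares.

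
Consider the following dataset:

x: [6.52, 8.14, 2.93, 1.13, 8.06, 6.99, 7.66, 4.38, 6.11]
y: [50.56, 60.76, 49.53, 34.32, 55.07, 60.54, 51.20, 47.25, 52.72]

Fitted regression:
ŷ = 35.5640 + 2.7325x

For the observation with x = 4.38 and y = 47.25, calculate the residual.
Residual = -0.2824

The residual is the difference between the actual value and the predicted value:

Residual = y - ŷ

Step 1: Calculate predicted value
ŷ = 35.5640 + 2.7325 × 4.38
ŷ = 47.5324

Step 2: Calculate residual
Residual = 47.25 - 47.5324
Residual = -0.2824

The residual is negative, so the observed y = 47.25 sits below the regression line (the line overestimates it by 0.2824).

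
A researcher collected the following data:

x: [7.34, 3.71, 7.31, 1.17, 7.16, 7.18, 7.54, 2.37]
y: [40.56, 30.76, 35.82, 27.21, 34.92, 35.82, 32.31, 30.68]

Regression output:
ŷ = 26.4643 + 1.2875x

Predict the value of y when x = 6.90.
ŷ = 35.3481

To predict y for x = 6.90, substitute into the regression equation:

ŷ = 26.4643 + 1.2875 × 6.90
ŷ = 26.4643 + 8.8838
ŷ = 35.3481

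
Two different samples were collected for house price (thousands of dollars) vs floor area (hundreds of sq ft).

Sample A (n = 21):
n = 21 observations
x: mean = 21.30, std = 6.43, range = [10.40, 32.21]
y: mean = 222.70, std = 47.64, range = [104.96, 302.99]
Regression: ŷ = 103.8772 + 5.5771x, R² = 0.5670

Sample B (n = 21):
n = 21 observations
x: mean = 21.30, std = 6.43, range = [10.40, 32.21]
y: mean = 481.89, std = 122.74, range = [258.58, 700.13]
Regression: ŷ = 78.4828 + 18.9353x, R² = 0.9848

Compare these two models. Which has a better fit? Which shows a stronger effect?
Model B has the better fit (R² = 0.9848 vs 0.5670). Model B shows the stronger effect (|β₁| = 18.9353 vs 5.5771).

Model Comparison:

Fit — compare R²:
- Model A: R² = 0.5670 → 56.70% of variance in house price explained
- Model B: R² = 0.9848 → 98.48% of variance in house price explained
- 0.9848 > 0.5670 → Model B has the better fit

Which has the larger per-hundred sq ft effect? (|β₁|)
- Model A: β₁ = 5.5771 → predicted house price rises 5.5771 thousand dollars per additional hundred sq ft of floor area
- Model B: β₁ = 18.9353 → predicted house price rises 18.9353 thousand dollars per additional hundred sq ft of floor area
- |5.5771| < |18.9353| → Model B shows the stronger marginal effect

Note: A better fit (higher R²) doesn't necessarily mean a more important relationship.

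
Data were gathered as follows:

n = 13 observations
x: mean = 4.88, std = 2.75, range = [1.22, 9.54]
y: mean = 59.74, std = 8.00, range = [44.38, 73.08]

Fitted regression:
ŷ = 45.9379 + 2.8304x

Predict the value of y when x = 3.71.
ŷ = 56.4387

Plug x = 3.71 into the fitted line:

ŷ = 45.9379 + 2.8304 × 3.71
ŷ = 45.9379 + 10.5008
ŷ = 56.4387

This is the fitted mean response at that x — an individual observation would come with a wider prediction interval.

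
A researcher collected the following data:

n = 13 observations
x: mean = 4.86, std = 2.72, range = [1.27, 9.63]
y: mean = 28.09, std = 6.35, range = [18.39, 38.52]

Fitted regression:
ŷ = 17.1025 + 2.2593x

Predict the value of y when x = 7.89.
ŷ = 34.9284

Plug x = 7.89 into the fitted line:

ŷ = 17.1025 + 2.2593 × 7.89
ŷ = 17.1025 + 17.8259
ŷ = 34.9284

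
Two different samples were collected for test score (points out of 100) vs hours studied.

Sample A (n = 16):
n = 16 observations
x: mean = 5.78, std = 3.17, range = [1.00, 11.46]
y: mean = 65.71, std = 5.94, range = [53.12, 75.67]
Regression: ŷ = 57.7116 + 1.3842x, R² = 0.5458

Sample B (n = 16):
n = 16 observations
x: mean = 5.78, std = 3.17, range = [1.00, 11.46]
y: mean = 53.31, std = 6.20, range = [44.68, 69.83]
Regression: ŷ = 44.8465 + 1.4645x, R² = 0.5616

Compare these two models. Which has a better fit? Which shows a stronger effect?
Model B has the better fit (R² = 0.5616 vs 0.5458). Model B shows the stronger effect (|β₁| = 1.4645 vs 1.3842).

Model Comparison:

Which explains more variance? (R²)
- Model A: R² = 0.5458 → 54.58% of variance in test score explained
- Model B: R² = 0.5616 → 56.16% of variance in test score explained
- 0.5616 > 0.5458 → Model B has the better fit

Which has the larger per-hour effect? (|β₁|)
- Model A: β₁ = 1.3842 → predicted test score rises 1.3842 points per additional hour of study time
- Model B: β₁ = 1.4645 → predicted test score rises 1.4645 points per additional hour of study time
- |1.3842| < |1.4645| → Model B shows the stronger marginal effect

Note: A better fit (higher R²) doesn't necessarily mean a more important relationship.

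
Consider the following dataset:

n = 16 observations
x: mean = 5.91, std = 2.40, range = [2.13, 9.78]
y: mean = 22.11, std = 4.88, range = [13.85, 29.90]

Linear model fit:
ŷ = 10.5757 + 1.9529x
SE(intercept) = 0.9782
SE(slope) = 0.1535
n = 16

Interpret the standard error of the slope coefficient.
SE(β̂₁) = 0.1535 is the estimated standard deviation of the slope estimate across repeated samples; relative to β̂₁ = 1.9529 that is 7.9%, a precise estimate.

SE(β̂₁) = 0.1535 says: if we drew many samples of n = 16 from the same population and refit each time, the fitted slopes would scatter with a standard deviation of roughly 0.1535 around the true β₁.

Relative precision:
- SE / |β̂₁| = 0.1535 / 1.9529 = 7.9%
- Rule of thumb (under 20%: precise; 20% to under 50%: moderately precise; 50% or more: imprecise) → precise

Link to interval estimation: a confidence interval for β₁ is β̂₁ ± t* × 0.1535, so SE sets the half-width per unit of t*.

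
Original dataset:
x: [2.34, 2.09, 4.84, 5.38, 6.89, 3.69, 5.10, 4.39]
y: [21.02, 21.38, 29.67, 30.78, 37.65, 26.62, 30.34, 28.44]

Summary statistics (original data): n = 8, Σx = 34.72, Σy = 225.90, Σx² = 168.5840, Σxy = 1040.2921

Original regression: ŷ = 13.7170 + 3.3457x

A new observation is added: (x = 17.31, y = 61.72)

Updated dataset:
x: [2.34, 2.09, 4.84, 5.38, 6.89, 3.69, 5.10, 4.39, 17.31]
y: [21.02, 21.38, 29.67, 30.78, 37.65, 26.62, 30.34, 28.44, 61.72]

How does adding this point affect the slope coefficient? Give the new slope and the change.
New slope β₁ = 2.6632 versus 3.3457 before: a change of -0.6825 (-20.4%).

x = 17.31 lies well outside the original x-range [2.09, 6.89] (x̄ ≈ 4.34), so this observation has high leverage and can move the slope substantially.

Step 1: Update the sums with the new point (n goes from 8 to 9)
Σx  = 34.72 + 17.31 = 52.03
Σy  = 225.90 + 61.72 = 287.62
Σx² = 168.5840 + 17.31² = 168.5840 + 299.6361 = 468.2201
Σxy = 1040.2921 + 17.31×61.72 = 1040.2921 + 1068.3732 = 2108.6653

Step 2: Recompute the slope with b₁ = (nΣxy − ΣxΣy) / (nΣx² − (Σx)²)
Numerator   = 9×2108.6653 − 52.03×287.62 = 18977.9877 − 14964.8686 = 4013.1191
Denominator = 9×468.2201 − 52.03² = 4213.9809 − 2707.1209 = 1506.8600
b₁(new) = 4013.1191 / 1506.8600 = 2.6632

(Same formula on the original sums: (8×1040.2921 − 34.72×225.90) / (8×168.5840 − 34.72²) = 479.0888 / 143.1936 = 3.3457, matching the given fit.)

Step 3: Change in slope
Δβ₁ = 2.6632 − 3.3457 = -0.6825
Relative change = -0.6825 / 3.3457 × 100% = -20.4%
→ the slope decreases when the point is added.

A high-leverage point only changes the slope if it is off the original line; here y = 61.72 is below the original trend, so the slope decreases.
In practice: refit with and without it and report both if conclusions differ.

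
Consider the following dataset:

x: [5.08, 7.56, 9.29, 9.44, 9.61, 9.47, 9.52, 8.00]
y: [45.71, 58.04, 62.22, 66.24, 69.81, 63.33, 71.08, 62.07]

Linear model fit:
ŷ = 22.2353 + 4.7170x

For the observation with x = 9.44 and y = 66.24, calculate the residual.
Residual = -0.5238

The residual is the difference between the actual value and the predicted value:

Residual = y - ŷ

Step 1: Calculate predicted value
ŷ = 22.2353 + 4.7170 × 9.44
ŷ = 66.7638

Step 2: Calculate residual
Residual = 66.24 - 66.7638
Residual = -0.5238

The residual is negative, so the observed y = 66.24 sits below the regression line (the line overestimates it by 0.5238).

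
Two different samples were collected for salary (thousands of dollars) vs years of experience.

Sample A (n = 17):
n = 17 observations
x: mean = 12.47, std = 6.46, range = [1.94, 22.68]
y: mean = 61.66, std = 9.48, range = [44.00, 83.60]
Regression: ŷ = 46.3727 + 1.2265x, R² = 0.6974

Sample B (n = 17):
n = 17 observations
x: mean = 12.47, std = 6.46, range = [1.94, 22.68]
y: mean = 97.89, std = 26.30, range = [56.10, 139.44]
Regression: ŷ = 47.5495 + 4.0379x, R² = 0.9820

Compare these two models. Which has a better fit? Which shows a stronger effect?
Model B has the better fit (R² = 0.9820 vs 0.6974). Model B shows the stronger effect (|β₁| = 4.0379 vs 1.2265).

Model Comparison:

Fit — compare R²:
- Model A: R² = 0.6974 → 69.74% of variance in salary explained
- Model B: R² = 0.9820 → 98.20% of variance in salary explained
- 0.9820 > 0.6974 → Model B has the better fit

Effect size (slope magnitude):
- Model A: β₁ = 1.2265 → predicted salary rises 1.2265 thousand dollars per additional year of experience
- Model B: β₁ = 4.0379 → predicted salary rises 4.0379 thousand dollars per additional year of experience
- |1.2265| < |4.0379| → Model B shows the stronger marginal effect

Note: The two samples could reflect different populations, time periods, or measurement quality.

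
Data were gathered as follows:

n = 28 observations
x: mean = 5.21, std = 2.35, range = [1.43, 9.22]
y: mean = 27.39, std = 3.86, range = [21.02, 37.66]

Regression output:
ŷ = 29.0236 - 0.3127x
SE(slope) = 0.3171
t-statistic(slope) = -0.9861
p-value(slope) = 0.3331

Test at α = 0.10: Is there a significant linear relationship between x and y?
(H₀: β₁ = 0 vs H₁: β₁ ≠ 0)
Since p-value = 0.3331 ≥ α = 0.10, fail to reject H₀ — the slope is not significantly different from 0.

Hypothesis test for the slope coefficient:

H₀: β₁ = 0 (no linear relationship)
H₁: β₁ ≠ 0 (linear relationship exists)

Test statistic: t = β̂₁ / SE(β̂₁) = -0.3127 / 0.3171 = -0.9861

p = 0.3331: how often a slope estimate this far from 0 (in SE units) would arise by chance if β₁ were truly 0.

Decision rule: reject H₀ if p-value < α.
p-value = 0.3331 ≥ α = 0.10 → fail to reject H₀.

There is not sufficient evidence at the 10% significance level to conclude that a linear relationship exists between x and y.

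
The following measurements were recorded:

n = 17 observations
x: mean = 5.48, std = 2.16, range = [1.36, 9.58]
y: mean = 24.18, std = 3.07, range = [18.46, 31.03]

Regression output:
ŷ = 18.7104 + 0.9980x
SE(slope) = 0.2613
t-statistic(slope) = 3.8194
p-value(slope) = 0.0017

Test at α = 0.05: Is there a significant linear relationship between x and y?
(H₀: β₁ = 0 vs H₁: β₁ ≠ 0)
Since p-value = 0.0017 < α = 0.05, reject H₀ — the slope is significantly different from 0.

Hypothesis test for the slope coefficient:

H₀: β₁ = 0 (no linear relationship)
H₁: β₁ ≠ 0 (linear relationship exists)

Test statistic: t = β̂₁ / SE(β̂₁) = 0.9980 / 0.2613 = 3.8194

The p-value (0.0017) is the probability, under H₀, of a t-statistic at least as extreme as |t| = 3.8194 (two-sided, df = n − 2 = 15).

Decision rule: reject H₀ if p-value < α.
p-value = 0.0017 < α = 0.05 → reject H₀.

Conclusion: the linear association between x and y is significant at the 5% level.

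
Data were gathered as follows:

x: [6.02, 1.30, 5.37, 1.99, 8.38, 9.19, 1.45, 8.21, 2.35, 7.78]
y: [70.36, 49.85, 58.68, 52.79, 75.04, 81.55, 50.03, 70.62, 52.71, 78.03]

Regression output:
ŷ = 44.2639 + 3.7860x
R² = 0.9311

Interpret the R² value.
About 93.11% of the variability in y is accounted for by the regression on x (R² = 0.9311) — a strong linear fit.

R² (coefficient of determination) measures the proportion of variance in y explained by the regression model.

Here R² = 0.9311:
- Explained: 93.11% of the variation in y
- Unexplained (residual): 100% − 93.11% = 6.89%
- Rule of thumb (below 0.3 weak; 0.3 to below 0.7 moderate; 0.7 and above strong) → strong

Calculation: R² = 1 − (SS_res / SS_tot), where SS_res is the sum of squared residuals and SS_tot the total sum of squares.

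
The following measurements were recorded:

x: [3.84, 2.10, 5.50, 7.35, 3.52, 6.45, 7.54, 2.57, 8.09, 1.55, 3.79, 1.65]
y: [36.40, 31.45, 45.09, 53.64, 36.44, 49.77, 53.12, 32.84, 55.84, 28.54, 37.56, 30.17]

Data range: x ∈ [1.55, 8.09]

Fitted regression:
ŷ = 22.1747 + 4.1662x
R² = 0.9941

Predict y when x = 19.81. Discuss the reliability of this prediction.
ŷ = 104.7071 (extrapolation — x = 19.81 lies outside [1.55, 8.09], so reliability is low).

Prediction calculation:
ŷ = 22.1747 + 4.1662 × 19.81
ŷ = 104.7071

Reliability:
- Data range: x ∈ [1.55, 8.09]
- Prediction point: x = 19.81 is 11.72 units above the observed range → this is EXTRAPOLATION, not interpolation

Why that matters here:
- The standard error of prediction grows with (x − x̄)², and x = 19.81 is far from x̄ = 4.50
- The linear relationship may not hold outside the observed range
- R² describes fit only over the sampled x values; it says nothing about behaviour beyond them

A defensible statement: 'if the linear trend continued to x = 19.81, y would be about 104.7071' — the premise is untested.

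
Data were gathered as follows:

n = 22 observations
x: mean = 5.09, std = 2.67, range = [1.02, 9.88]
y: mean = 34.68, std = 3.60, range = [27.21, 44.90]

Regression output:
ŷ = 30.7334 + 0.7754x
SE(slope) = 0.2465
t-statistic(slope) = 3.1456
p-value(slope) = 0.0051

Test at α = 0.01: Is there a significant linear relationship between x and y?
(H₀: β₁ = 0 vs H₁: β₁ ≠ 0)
p-value = 0.0051 < α = 0.01, so we reject H₀. The relationship is significant.

Hypothesis test for the slope coefficient:

H₀: β₁ = 0 (no linear relationship)
H₁: β₁ ≠ 0 (linear relationship exists)

Test statistic: t = β̂₁ / SE(β̂₁) = 0.7754 / 0.2465 = 3.1456

The p-value (0.0051) is the probability, under H₀, of a t-statistic at least as extreme as |t| = 3.1456 (two-sided, df = n − 2 = 20).

Decision rule: reject H₀ if p-value < α.
p-value = 0.0051 < α = 0.01 → reject H₀.

There is sufficient evidence at the 1% significance level to conclude that a linear relationship exists between x and y.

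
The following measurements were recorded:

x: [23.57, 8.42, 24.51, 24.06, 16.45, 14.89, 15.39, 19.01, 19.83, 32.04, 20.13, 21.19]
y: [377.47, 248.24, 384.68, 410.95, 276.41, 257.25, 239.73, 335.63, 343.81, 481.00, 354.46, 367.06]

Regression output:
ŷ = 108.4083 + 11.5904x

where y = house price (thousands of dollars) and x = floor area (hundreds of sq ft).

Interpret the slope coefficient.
An increase of one hundred sq ft in floor area is associated with a 11.5904 thousand dollars increase in predicted house price.

The slope β₁ = 11.5904 gives the rate at which the fitted house price changes with floor area.

Interpretation:
- Floor area up by 1 hundred sq ft → predicted house price increases by 11.5904 thousand dollars
- This is a linear approximation: the same per-unit change is assumed across the whole observed x range
- The sign (+) gives the direction; the magnitude 11.5904 gives the size of the effect per hundred sq ft

The intercept β₀ = 108.4083 is the predicted house price when floor area = 0; since the smallest observed x is 8.42, this is an extrapolation and mainly anchors the line.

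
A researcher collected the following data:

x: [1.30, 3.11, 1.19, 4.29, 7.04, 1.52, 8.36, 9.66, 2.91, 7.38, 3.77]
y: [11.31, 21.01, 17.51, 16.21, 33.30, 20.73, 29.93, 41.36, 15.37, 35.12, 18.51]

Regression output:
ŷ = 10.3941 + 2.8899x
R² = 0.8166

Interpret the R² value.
About 81.66% of the variability in y is accounted for by the regression on x (R² = 0.8166) — a strong linear fit.

R² (coefficient of determination) measures the proportion of variance in y explained by the regression model.

Here R² = 0.8166:
- Explained: 81.66% of the variation in y
- Unexplained (residual): 100% − 81.66% = 18.34%
- Rule of thumb (below 0.3 weak; 0.3 to below 0.7 moderate; 0.7 and above strong) → strong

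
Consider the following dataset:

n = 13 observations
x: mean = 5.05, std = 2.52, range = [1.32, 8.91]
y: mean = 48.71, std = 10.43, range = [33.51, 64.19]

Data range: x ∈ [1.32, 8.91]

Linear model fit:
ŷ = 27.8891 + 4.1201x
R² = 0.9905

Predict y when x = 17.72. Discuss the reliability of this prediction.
ŷ = 100.8973 (extrapolation — x = 17.72 lies outside [1.32, 8.91], so reliability is low).

Prediction calculation:
ŷ = 27.8891 + 4.1201 × 17.72
ŷ = 100.8973

Reliability:
- Data range: x ∈ [1.32, 8.91]
- Prediction point: x = 17.72 is 8.81 units above the observed range → this is EXTRAPOLATION, not interpolation

Why that matters here:
- The standard error of prediction grows with (x − x̄)², and x = 17.72 is far from x̄ = 5.05
- There are no observations near this x to validate the fitted line there

The R² = 0.9905 only validates the fit within [1.32, 8.91]; treat ŷ = 100.8973 with caution.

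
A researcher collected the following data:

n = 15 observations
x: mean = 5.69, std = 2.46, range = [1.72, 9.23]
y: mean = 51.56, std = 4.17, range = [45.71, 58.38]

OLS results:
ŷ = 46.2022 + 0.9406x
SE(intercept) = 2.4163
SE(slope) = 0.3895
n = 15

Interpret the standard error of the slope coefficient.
The slope 0.9406 is pinned down to within about ±0.3895 (one SE) by these data — relative uncertainty 41.4%, i.e. moderately precise.

SE(β̂₁) = 0.3895 says: if we drew many samples of n = 15 from the same population and refit each time, the fitted slopes would scatter with a standard deviation of roughly 0.3895 around the true β₁.

Relative precision:
- SE / |β̂₁| = 0.3895 / 0.9406 = 41.4%
- Rule of thumb (under 20%: precise; 20% to under 50%: moderately precise; 50% or more: imprecise) → moderately precise

Link to interval estimation: a confidence interval for β₁ is β̂₁ ± t* × 0.3895, so SE sets the half-width per unit of t*.

What drives SE(β̂₁): wider spread of x values → smaller SE; larger n (here n = 15) → smaller SE; more residual scatter → larger SE.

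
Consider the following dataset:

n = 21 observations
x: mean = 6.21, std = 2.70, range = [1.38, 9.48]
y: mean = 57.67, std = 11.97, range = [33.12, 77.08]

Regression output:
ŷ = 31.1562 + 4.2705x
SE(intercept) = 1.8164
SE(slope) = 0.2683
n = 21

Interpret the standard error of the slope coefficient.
SE(slope) = 0.2683 measures the uncertainty in the estimated slope. The coefficient is estimated precisely (SE/|β̂₁| = 6.3%).

What SE measures:
- The standard error quantifies the sampling variability of the coefficient estimate
- It is the estimated standard deviation of β̂₁ across hypothetical repeated samples of the same size
- Smaller SE → more precise estimate

Relative precision:
- SE / |β̂₁| = 0.2683 / 4.2705 = 6.3%
- Rule of thumb (under 20%: precise; 20% to under 50%: moderately precise; 50% or more: imprecise) → precise

Rough 95% range (±2 SE): 4.2705 ± 0.5366 → (3.7339, 4.8071).

What drives SE(β̂₁): larger n (here n = 21) → smaller SE.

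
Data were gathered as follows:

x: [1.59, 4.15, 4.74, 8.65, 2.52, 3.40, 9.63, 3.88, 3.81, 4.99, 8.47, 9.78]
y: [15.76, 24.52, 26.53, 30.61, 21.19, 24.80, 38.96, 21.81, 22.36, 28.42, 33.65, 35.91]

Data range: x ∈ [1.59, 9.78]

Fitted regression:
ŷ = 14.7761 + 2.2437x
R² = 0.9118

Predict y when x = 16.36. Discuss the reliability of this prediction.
The equation gives ŷ = 51.4830; however x = 16.36 is 6.58 units above the observed range, so this extrapolated value should not be trusted.

Prediction calculation:
ŷ = 14.7761 + 2.2437 × 16.36
ŷ = 51.4830

Reliability:
- Data range: x ∈ [1.59, 9.78]
- Prediction point: x = 16.36 is 6.58 units above the observed range → this is EXTRAPOLATION, not interpolation

Why that matters here:
- R² describes fit only over the sampled x values; it says nothing about behaviour beyond them
- The linear relationship may not hold outside the observed range
- Real relationships often flatten, saturate, or turn nonlinear at extremes

The R² = 0.9118 only validates the fit within [1.59, 9.78]; treat ŷ = 51.4830 with caution.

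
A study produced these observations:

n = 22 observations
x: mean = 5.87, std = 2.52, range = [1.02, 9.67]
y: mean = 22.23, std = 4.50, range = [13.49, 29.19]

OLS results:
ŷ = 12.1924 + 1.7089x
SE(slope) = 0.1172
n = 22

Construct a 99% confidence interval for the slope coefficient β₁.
The 99% CI for β₁ is (1.3754, 2.0424)

Confidence interval for the slope:

The 99% CI for β₁ is: β̂₁ ± t*(α/2, n-2) × SE(β̂₁)

Step 1: Find critical t-value
- Confidence level = 0.99
- Degrees of freedom = n - 2 = 22 - 2 = 20
- t*(α/2, 20) = 2.8453

Step 2: Calculate margin of error
Margin = 2.8453 × 0.1172 = 0.3335

Step 3: Construct interval
CI = 1.7089 ± 0.3335
CI = (1.3754, 2.0424)

Interpretation: We are 99% confident that the true slope β₁ lies between 1.3754 and 2.0424.
The interval does not include 0, suggesting a significant linear relationship.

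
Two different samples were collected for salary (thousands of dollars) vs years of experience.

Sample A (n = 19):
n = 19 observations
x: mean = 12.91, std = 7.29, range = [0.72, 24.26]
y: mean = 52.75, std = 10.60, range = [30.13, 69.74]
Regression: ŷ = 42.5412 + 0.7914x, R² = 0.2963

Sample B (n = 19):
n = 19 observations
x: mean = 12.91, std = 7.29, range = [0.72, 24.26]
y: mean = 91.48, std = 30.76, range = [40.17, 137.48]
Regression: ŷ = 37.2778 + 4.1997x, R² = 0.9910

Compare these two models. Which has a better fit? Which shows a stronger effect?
Model B has the better fit (R² = 0.9910 vs 0.2963). Model B shows the stronger effect (|β₁| = 4.1997 vs 0.7914).

Model Comparison:

Which explains more variance? (R²)
- Model A: R² = 0.2963 → 29.63% of variance in salary explained
- Model B: R² = 0.9910 → 99.10% of variance in salary explained
- 0.9910 > 0.2963 → Model B has the better fit

Effect size (slope magnitude):
- Model A: β₁ = 0.7914 → predicted salary rises 0.7914 thousand dollars per additional year of experience
- Model B: β₁ = 4.1997 → predicted salary rises 4.1997 thousand dollars per additional year of experience
- |0.7914| < |4.1997| → Model B shows the stronger marginal effect

Notes:
- A steeper slope doesn't make a better model if the scatter around the line is large.
- R² measures how tightly points cluster around the line; β₁ measures how steep the line is — they answer different questions.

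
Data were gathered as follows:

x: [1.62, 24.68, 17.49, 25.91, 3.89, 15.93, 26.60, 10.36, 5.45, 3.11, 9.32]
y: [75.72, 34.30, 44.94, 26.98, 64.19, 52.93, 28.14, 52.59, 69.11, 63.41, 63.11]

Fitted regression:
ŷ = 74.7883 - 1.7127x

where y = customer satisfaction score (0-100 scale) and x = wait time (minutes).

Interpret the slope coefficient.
An increase of one minute in wait time is associated with a 1.7127 points decrease in predicted satisfaction score.

β₁ = -1.7127 is the change in predicted satisfaction score (points) per additional minute of wait time.

Interpretation:
- Wait time up by 1 minute → predicted satisfaction score decreases by 1.7127 points
- The effect is assumed constant over the observed range of x (linearity)

The intercept β₀ = 74.7883 is the predicted satisfaction score when wait time = 0; since the smallest observed x is 1.62, this is an extrapolation and mainly anchors the line.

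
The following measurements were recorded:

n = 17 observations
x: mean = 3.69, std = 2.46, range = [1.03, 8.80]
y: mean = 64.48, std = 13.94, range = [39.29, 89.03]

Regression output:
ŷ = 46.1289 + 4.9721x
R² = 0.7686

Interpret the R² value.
About 76.86% of the variability in y is accounted for by the regression on x (R² = 0.7686) — a strong linear fit.

R² (coefficient of determination) measures the proportion of variance in y explained by the regression model.

Here R² = 0.7686:
- Explained: 76.86% of the variation in y
- Unexplained (residual): 100% − 76.86% = 23.14%
- Rule of thumb (below 0.3 weak; 0.3 to below 0.7 moderate; 0.7 and above strong) → strong

Equivalently, for simple linear regression R² = r², so |r| = √0.7686 ≈ 0.8767.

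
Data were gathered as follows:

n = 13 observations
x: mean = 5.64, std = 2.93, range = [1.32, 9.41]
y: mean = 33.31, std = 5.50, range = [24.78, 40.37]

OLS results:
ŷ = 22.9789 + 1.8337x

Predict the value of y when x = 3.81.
ŷ = 29.9653

x = 3.81 lies inside the observed range [1.32, 9.41], so the fitted equation applies directly:

ŷ = 22.9789 + 1.8337 × 3.81
ŷ = 22.9789 + 6.9864
ŷ = 29.9653

This is a point prediction; actual observations scatter around it by roughly the residual standard deviation.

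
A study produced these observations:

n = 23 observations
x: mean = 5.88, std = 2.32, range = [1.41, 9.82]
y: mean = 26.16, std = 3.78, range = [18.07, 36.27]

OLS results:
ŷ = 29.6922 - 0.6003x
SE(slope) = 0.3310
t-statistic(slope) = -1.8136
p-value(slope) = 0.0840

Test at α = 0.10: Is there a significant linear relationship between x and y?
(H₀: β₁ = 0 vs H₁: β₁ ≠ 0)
Since p-value = 0.0840 < α = 0.10, reject H₀ — the slope is significantly different from 0.

Hypothesis test for the slope coefficient:

H₀: β₁ = 0 (no linear relationship)
H₁: β₁ ≠ 0 (linear relationship exists)

Test statistic: t = β̂₁ / SE(β̂₁) = -0.6003 / 0.3310 = -1.8136

With df = 21, the two-sided p-value for |t| = 1.8136 is 0.0840.

Decision rule: reject H₀ if p-value < α.
p-value = 0.0840 < α = 0.10 → reject H₀.

At α = 0.10 the data do provide convincing evidence of a nonzero slope.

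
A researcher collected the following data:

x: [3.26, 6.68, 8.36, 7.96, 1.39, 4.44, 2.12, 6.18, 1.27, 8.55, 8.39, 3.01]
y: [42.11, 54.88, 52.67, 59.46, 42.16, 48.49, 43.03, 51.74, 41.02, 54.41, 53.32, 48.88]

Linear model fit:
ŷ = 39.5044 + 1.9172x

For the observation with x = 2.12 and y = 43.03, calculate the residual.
Residual = -0.5389

The residual is the difference between the actual value and the predicted value:

Residual = y - ŷ

Step 1: Calculate predicted value
ŷ = 39.5044 + 1.9172 × 2.12
ŷ = 43.5689

Step 2: Calculate residual
Residual = 43.03 - 43.5689
Residual = -0.5389

The residual is negative, so the observed y = 43.03 sits below the regression line (the line overestimates it by 0.5389).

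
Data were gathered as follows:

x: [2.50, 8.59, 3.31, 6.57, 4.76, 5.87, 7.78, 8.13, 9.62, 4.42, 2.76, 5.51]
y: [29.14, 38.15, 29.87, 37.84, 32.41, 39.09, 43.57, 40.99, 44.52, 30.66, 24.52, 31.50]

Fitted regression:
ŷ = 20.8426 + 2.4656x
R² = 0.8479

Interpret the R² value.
About 84.79% of the variability in y is accounted for by the regression on x (R² = 0.8479) — a strong linear fit.

The coefficient of determination R² is the fraction of the total variation in y that the fitted line accounts for.

Here R² = 0.8479:
- Explained: 84.79% of the variation in y
- Unexplained (residual): 100% − 84.79% = 15.21%
- Rule of thumb (below 0.3 weak; 0.3 to below 0.7 moderate; 0.7 and above strong) → strong

Note: R² never decreases when predictors are added, so it should not be used alone to compare models of different size.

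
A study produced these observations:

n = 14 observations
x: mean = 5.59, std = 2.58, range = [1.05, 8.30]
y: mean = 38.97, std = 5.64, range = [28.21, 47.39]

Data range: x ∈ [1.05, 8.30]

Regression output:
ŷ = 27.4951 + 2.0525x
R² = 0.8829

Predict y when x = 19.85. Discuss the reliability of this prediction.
ŷ = 68.2372 (extrapolation — x = 19.85 lies outside [1.05, 8.30], so reliability is low).

Prediction calculation:
ŷ = 27.4951 + 2.0525 × 19.85
ŷ = 68.2372

Reliability:
- Data range: x ∈ [1.05, 8.30]
- Prediction point: x = 19.85 is 11.55 units above the observed range → this is EXTRAPOLATION, not interpolation

Why that matters here:
- The standard error of prediction grows with (x − x̄)², and x = 19.85 is far from x̄ = 5.59
- The linear relationship may not hold outside the observed range

Report the number if required, but flag clearly that it is an extrapolation.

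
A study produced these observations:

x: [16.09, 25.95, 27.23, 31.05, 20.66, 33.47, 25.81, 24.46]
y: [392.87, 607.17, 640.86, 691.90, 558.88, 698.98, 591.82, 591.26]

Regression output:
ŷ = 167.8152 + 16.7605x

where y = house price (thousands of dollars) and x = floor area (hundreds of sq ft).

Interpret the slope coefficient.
An increase of one hundred sq ft in floor area is associated with a 16.7605 thousand dollars increase in predicted house price.

β₁ = 16.7605 is the change in predicted house price (thousand dollars) per additional hundred sq ft of floor area.

Interpretation:
- Floor area up by 1 hundred sq ft → predicted house price increases by 16.7605 thousand dollars
- The effect is assumed constant over the observed range of x (linearity)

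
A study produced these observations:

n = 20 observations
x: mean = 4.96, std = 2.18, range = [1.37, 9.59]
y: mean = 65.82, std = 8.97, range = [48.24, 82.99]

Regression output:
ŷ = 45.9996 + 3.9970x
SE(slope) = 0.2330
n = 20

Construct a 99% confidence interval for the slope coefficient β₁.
The 99% CI for β₁ is (3.3263, 4.6677)

Confidence interval for the slope:

The 99% CI for β₁ is: β̂₁ ± t*(α/2, n-2) × SE(β̂₁)

Step 1: Find critical t-value
- Confidence level = 0.99
- Degrees of freedom = n - 2 = 20 - 2 = 18
- t*(α/2, 18) = 2.8784

Step 2: Calculate margin of error
Margin = 2.8784 × 0.2330 = 0.6707

Step 3: Construct interval
CI = 3.9970 ± 0.6707
CI = (3.3263, 4.6677)

Interpretation: intervals built this way capture the true β₁ in 99% of repeated samples; here the plausible range for the per-unit effect of x on y is 3.3263 to 4.6677.
Since 0 is outside the interval, a two-sided test at α = 0.01 would reject H₀: β₁ = 0.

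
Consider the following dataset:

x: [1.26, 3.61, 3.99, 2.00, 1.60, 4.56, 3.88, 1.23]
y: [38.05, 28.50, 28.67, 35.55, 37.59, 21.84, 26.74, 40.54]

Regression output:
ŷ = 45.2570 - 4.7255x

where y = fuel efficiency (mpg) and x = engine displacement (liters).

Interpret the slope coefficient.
For each additional liter of engine displacement, predicted fuel efficiency decreases by approximately 4.7255 mpg.

β₁ = -4.7255 is the change in predicted fuel efficiency (mpg) per additional liter of engine displacement.

Interpretation:
- Engine displacement up by 1 liter → predicted fuel efficiency decreases by 4.7255 mpg
- This is a linear approximation: the same per-unit change is assumed across the whole observed x range
- The slope describes association in these data, not necessarily a causal effect

The intercept β₀ = 45.2570 is the predicted fuel efficiency when engine displacement = 0; since the smallest observed x is 1.23, this is an extrapolation and mainly anchors the line.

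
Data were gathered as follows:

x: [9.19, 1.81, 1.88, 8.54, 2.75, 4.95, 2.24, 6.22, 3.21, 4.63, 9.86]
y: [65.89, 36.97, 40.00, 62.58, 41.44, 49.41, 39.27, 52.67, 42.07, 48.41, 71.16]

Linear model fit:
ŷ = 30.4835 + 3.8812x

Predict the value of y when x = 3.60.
ŷ = 44.4558

Plug x = 3.60 into the fitted line:

ŷ = 30.4835 + 3.8812 × 3.60
ŷ = 30.4835 + 13.9723
ŷ = 44.4558

This is a point prediction; actual observations scatter around it by roughly the residual standard deviation.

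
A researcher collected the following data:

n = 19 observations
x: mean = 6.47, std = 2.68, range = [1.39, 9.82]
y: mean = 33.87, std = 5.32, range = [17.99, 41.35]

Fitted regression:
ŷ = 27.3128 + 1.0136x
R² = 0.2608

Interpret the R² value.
About 26.08% of the variability in y is accounted for by the regression on x (R² = 0.2608) — a weak linear fit.

R² = 1 − SS_res/SS_tot compares the residual scatter to the total scatter of y about its mean.

Here R² = 0.2608:
- Explained: 26.08% of the variation in y
- Unexplained (residual): 100% − 26.08% = 73.92%
- Rule of thumb (below 0.3 weak; 0.3 to below 0.7 moderate; 0.7 and above strong) → weak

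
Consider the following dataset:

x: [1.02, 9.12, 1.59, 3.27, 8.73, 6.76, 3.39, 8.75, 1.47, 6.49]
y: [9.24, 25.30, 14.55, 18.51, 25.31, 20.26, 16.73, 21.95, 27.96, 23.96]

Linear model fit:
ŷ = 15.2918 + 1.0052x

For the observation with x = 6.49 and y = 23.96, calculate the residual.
Residual = 2.1445

The residual is the difference between the actual value and the predicted value:

Residual = y - ŷ

Step 1: Calculate predicted value
ŷ = 15.2918 + 1.0052 × 6.49
ŷ = 21.8155

Step 2: Calculate residual
Residual = 23.96 - 21.8155
Residual = 2.1445

Interpretation: the model underestimates the actual value by 2.1445 at this point (positive residual → observation lies above the fitted line).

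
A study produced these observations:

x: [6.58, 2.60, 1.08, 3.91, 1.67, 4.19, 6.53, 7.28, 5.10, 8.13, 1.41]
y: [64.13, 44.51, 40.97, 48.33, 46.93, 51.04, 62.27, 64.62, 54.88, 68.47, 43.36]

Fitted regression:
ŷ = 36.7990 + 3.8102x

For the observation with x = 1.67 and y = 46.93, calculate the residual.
Residual = 3.7680

The residual is the difference between the actual value and the predicted value:

Residual = y - ŷ

Step 1: Calculate predicted value
ŷ = 36.7990 + 3.8102 × 1.67
ŷ = 43.1620

Step 2: Calculate residual
Residual = 46.93 - 43.1620
Residual = 3.7680

Sign check: y > ŷ, so the point is above the line and the fit underestimates here.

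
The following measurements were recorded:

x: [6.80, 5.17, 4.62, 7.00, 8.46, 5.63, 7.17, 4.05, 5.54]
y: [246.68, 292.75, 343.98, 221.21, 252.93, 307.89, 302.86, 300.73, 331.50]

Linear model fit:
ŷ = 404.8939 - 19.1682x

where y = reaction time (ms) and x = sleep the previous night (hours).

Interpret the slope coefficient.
For each additional hour of sleep, predicted reaction time decreases by approximately 19.1682 ms.

The slope β₁ = -19.1682 gives the rate at which the fitted reaction time changes with sleep.

Interpretation:
- Sleep up by 1 hour → predicted reaction time decreases by 19.1682 ms
- The effect is assumed constant over the observed range of x (linearity)
- The slope describes association in these data, not necessarily a causal effect

The intercept β₀ = 404.8939 is the predicted reaction time when sleep = 0; since the smallest observed x is 4.05, this is an extrapolation and mainly anchors the line.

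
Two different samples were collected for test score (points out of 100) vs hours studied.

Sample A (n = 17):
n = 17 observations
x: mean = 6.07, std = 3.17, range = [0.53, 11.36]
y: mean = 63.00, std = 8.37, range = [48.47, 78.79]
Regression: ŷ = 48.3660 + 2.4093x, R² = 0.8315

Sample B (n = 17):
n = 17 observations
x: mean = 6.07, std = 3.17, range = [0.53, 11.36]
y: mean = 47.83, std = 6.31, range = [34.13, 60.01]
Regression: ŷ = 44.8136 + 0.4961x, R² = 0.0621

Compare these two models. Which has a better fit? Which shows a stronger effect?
Model A has the better fit (R² = 0.8315 vs 0.0621). Model A shows the stronger effect (|β₁| = 2.4093 vs 0.4961).

Model Comparison:

Fit — compare R²:
- Model A: R² = 0.8315 → 83.15% of variance in test score explained
- Model B: R² = 0.0621 → 6.21% of variance in test score explained
- 0.8315 > 0.0621 → Model A has the better fit

Strength of effect — compare |β₁|:
- Model A: β₁ = 2.4093 → predicted test score rises 2.4093 points per additional hour of study time
- Model B: β₁ = 0.4961 → predicted test score rises 0.4961 points per additional hour of study time
- |2.4093| > |0.4961| → Model A shows the stronger marginal effect

Note: R² measures how tightly points cluster around the line; β₁ measures how steep the line is — they answer different questions.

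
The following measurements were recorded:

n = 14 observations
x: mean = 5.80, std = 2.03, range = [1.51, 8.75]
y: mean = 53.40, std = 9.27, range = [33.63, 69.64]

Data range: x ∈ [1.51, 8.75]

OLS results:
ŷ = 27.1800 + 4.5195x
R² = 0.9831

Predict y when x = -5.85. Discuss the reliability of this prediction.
ŷ = 0.7409 (extrapolation — x = -5.85 lies outside [1.51, 8.75], so reliability is low).

Prediction calculation:
ŷ = 27.1800 + 4.5195 × (-5.85)
ŷ = 0.7409

Reliability:
- Data range: x ∈ [1.51, 8.75]
- Prediction point: x = -5.85 is 7.36 units below the observed range → this is EXTRAPOLATION, not interpolation

Why that matters here:
- The linear relationship may not hold outside the observed range
- Real relationships often flatten, saturate, or turn nonlinear at extremes

A defensible statement: 'if the linear trend continued to x = -5.85, y would be about 0.7409' — the premise is untested.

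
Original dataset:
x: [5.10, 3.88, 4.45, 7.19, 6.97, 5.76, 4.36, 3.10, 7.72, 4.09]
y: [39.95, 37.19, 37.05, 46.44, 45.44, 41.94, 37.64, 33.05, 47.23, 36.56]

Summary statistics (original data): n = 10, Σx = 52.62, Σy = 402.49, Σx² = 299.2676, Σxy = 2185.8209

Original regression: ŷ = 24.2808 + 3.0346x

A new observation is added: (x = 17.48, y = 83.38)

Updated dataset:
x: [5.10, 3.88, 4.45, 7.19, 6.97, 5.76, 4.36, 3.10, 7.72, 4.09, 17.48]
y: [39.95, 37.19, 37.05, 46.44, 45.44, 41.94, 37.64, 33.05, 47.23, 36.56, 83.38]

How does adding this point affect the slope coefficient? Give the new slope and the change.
New slope β₁ = 3.4600 versus 3.0346 before: a change of +0.4254 (+14.0%).

x = 17.48 lies well outside the original x-range [3.10, 7.72] (x̄ ≈ 5.26), so this observation has high leverage and can move the slope substantially.

Step 1: Update the sums with the new point (n goes from 10 to 11)
Σx  = 52.62 + 17.48 = 70.10
Σy  = 402.49 + 83.38 = 485.87
Σx² = 299.2676 + 17.48² = 299.2676 + 305.5504 = 604.8180
Σxy = 2185.8209 + 17.48×83.38 = 2185.8209 + 1457.4824 = 3643.3033

Step 2: Recompute the slope with b₁ = (nΣxy − ΣxΣy) / (nΣx² − (Σx)²)
Numerator   = 11×3643.3033 − 70.10×485.87 = 40076.3363 − 34059.4870 = 6016.8493
Denominator = 11×604.8180 − 70.10² = 6652.9980 − 4914.0100 = 1738.9880
b₁(new) = 6016.8493 / 1738.9880 = 3.4600

(Same formula on the original sums: (10×2185.8209 − 52.62×402.49) / (10×299.2676 − 52.62²) = 679.1852 / 223.8116 = 3.0346, matching the given fit.)

Step 3: Change in slope
Δβ₁ = 3.4600 − 3.0346 = +0.4254
Relative change = +0.4254 / 3.0346 × 100% = +14.0%
→ the slope increases when the point is added.

Because the point sits above the extension of the original line at a high-leverage x, it tilts the fit up.
In practice: investigate whether it comes from the same population as the rest of the sample.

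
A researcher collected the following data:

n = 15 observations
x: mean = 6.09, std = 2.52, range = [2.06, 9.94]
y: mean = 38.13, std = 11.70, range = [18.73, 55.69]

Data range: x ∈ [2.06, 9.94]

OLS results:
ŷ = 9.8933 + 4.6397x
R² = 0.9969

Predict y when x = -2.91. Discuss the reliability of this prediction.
ŷ = -3.6082, but this is extrapolation (below the data range [2.06, 9.94]) and may be unreliable.

Prediction calculation:
ŷ = 9.8933 + 4.6397 × (-2.91)
ŷ = -3.6082

Reliability:
- Data range: x ∈ [2.06, 9.94]
- Prediction point: x = -2.91 is 4.97 units below the observed range → this is EXTRAPOLATION, not interpolation

Why that matters here:
- R² describes fit only over the sampled x values; it says nothing about behaviour beyond them
- Real relationships often flatten, saturate, or turn nonlinear at extremes

The R² = 0.9969 only validates the fit within [2.06, 9.94]; treat ŷ = -3.6082 with caution.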